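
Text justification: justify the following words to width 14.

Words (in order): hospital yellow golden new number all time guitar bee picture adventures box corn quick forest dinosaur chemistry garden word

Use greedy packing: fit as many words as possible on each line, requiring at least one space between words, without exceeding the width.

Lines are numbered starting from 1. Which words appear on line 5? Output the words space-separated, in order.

Line 1: ['hospital'] (min_width=8, slack=6)
Line 2: ['yellow', 'golden'] (min_width=13, slack=1)
Line 3: ['new', 'number', 'all'] (min_width=14, slack=0)
Line 4: ['time', 'guitar'] (min_width=11, slack=3)
Line 5: ['bee', 'picture'] (min_width=11, slack=3)
Line 6: ['adventures', 'box'] (min_width=14, slack=0)
Line 7: ['corn', 'quick'] (min_width=10, slack=4)
Line 8: ['forest'] (min_width=6, slack=8)
Line 9: ['dinosaur'] (min_width=8, slack=6)
Line 10: ['chemistry'] (min_width=9, slack=5)
Line 11: ['garden', 'word'] (min_width=11, slack=3)

Answer: bee picture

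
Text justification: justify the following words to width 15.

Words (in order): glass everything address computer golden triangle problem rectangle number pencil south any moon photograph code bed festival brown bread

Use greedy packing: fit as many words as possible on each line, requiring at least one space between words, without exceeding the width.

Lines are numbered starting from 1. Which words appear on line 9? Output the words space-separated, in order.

Answer: south any moon

Derivation:
Line 1: ['glass'] (min_width=5, slack=10)
Line 2: ['everything'] (min_width=10, slack=5)
Line 3: ['address'] (min_width=7, slack=8)
Line 4: ['computer', 'golden'] (min_width=15, slack=0)
Line 5: ['triangle'] (min_width=8, slack=7)
Line 6: ['problem'] (min_width=7, slack=8)
Line 7: ['rectangle'] (min_width=9, slack=6)
Line 8: ['number', 'pencil'] (min_width=13, slack=2)
Line 9: ['south', 'any', 'moon'] (min_width=14, slack=1)
Line 10: ['photograph', 'code'] (min_width=15, slack=0)
Line 11: ['bed', 'festival'] (min_width=12, slack=3)
Line 12: ['brown', 'bread'] (min_width=11, slack=4)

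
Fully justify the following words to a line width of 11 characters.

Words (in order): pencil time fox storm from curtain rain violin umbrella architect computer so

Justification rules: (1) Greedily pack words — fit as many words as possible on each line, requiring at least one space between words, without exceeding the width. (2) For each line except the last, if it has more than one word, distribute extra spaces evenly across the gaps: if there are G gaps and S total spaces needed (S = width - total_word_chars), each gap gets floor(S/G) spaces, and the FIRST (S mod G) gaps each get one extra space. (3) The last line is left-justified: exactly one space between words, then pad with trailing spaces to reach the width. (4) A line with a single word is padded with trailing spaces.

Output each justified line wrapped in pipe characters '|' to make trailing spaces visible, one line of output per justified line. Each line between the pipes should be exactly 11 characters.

Answer: |pencil time|
|fox   storm|
|from       |
|curtain    |
|rain violin|
|umbrella   |
|architect  |
|computer so|

Derivation:
Line 1: ['pencil', 'time'] (min_width=11, slack=0)
Line 2: ['fox', 'storm'] (min_width=9, slack=2)
Line 3: ['from'] (min_width=4, slack=7)
Line 4: ['curtain'] (min_width=7, slack=4)
Line 5: ['rain', 'violin'] (min_width=11, slack=0)
Line 6: ['umbrella'] (min_width=8, slack=3)
Line 7: ['architect'] (min_width=9, slack=2)
Line 8: ['computer', 'so'] (min_width=11, slack=0)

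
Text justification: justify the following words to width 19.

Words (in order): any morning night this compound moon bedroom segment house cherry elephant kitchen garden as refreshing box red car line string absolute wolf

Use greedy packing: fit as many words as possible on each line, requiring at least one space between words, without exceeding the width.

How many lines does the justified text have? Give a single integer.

Line 1: ['any', 'morning', 'night'] (min_width=17, slack=2)
Line 2: ['this', 'compound', 'moon'] (min_width=18, slack=1)
Line 3: ['bedroom', 'segment'] (min_width=15, slack=4)
Line 4: ['house', 'cherry'] (min_width=12, slack=7)
Line 5: ['elephant', 'kitchen'] (min_width=16, slack=3)
Line 6: ['garden', 'as'] (min_width=9, slack=10)
Line 7: ['refreshing', 'box', 'red'] (min_width=18, slack=1)
Line 8: ['car', 'line', 'string'] (min_width=15, slack=4)
Line 9: ['absolute', 'wolf'] (min_width=13, slack=6)
Total lines: 9

Answer: 9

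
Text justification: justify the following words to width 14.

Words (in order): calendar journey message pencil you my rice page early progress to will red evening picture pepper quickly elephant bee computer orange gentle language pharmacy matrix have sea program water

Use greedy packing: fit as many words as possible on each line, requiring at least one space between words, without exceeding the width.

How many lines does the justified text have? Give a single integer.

Answer: 18

Derivation:
Line 1: ['calendar'] (min_width=8, slack=6)
Line 2: ['journey'] (min_width=7, slack=7)
Line 3: ['message', 'pencil'] (min_width=14, slack=0)
Line 4: ['you', 'my', 'rice'] (min_width=11, slack=3)
Line 5: ['page', 'early'] (min_width=10, slack=4)
Line 6: ['progress', 'to'] (min_width=11, slack=3)
Line 7: ['will', 'red'] (min_width=8, slack=6)
Line 8: ['evening'] (min_width=7, slack=7)
Line 9: ['picture', 'pepper'] (min_width=14, slack=0)
Line 10: ['quickly'] (min_width=7, slack=7)
Line 11: ['elephant', 'bee'] (min_width=12, slack=2)
Line 12: ['computer'] (min_width=8, slack=6)
Line 13: ['orange', 'gentle'] (min_width=13, slack=1)
Line 14: ['language'] (min_width=8, slack=6)
Line 15: ['pharmacy'] (min_width=8, slack=6)
Line 16: ['matrix', 'have'] (min_width=11, slack=3)
Line 17: ['sea', 'program'] (min_width=11, slack=3)
Line 18: ['water'] (min_width=5, slack=9)
Total lines: 18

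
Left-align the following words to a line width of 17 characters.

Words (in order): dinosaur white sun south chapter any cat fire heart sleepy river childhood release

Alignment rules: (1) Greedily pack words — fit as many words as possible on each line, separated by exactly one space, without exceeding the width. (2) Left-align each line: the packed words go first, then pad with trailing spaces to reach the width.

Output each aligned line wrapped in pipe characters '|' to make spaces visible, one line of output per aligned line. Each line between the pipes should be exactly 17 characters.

Line 1: ['dinosaur', 'white'] (min_width=14, slack=3)
Line 2: ['sun', 'south', 'chapter'] (min_width=17, slack=0)
Line 3: ['any', 'cat', 'fire'] (min_width=12, slack=5)
Line 4: ['heart', 'sleepy'] (min_width=12, slack=5)
Line 5: ['river', 'childhood'] (min_width=15, slack=2)
Line 6: ['release'] (min_width=7, slack=10)

Answer: |dinosaur white   |
|sun south chapter|
|any cat fire     |
|heart sleepy     |
|river childhood  |
|release          |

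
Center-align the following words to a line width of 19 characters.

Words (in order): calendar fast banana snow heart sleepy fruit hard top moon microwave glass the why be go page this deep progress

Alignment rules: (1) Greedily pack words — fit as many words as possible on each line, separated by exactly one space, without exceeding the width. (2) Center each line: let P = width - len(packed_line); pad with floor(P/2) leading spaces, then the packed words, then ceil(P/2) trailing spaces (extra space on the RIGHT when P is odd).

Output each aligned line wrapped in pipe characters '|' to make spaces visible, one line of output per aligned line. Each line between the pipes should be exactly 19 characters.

Answer: |   calendar fast   |
| banana snow heart |
| sleepy fruit hard |
|top moon microwave |
|glass the why be go|
|  page this deep   |
|     progress      |

Derivation:
Line 1: ['calendar', 'fast'] (min_width=13, slack=6)
Line 2: ['banana', 'snow', 'heart'] (min_width=17, slack=2)
Line 3: ['sleepy', 'fruit', 'hard'] (min_width=17, slack=2)
Line 4: ['top', 'moon', 'microwave'] (min_width=18, slack=1)
Line 5: ['glass', 'the', 'why', 'be', 'go'] (min_width=19, slack=0)
Line 6: ['page', 'this', 'deep'] (min_width=14, slack=5)
Line 7: ['progress'] (min_width=8, slack=11)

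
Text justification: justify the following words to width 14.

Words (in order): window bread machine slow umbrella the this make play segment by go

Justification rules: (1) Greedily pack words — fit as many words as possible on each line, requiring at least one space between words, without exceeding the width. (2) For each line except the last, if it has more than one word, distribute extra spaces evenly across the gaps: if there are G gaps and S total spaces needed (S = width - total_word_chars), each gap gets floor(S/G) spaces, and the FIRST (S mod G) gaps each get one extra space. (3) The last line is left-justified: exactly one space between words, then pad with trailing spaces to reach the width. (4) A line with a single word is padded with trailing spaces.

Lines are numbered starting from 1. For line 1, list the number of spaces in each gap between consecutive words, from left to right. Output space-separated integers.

Line 1: ['window', 'bread'] (min_width=12, slack=2)
Line 2: ['machine', 'slow'] (min_width=12, slack=2)
Line 3: ['umbrella', 'the'] (min_width=12, slack=2)
Line 4: ['this', 'make', 'play'] (min_width=14, slack=0)
Line 5: ['segment', 'by', 'go'] (min_width=13, slack=1)

Answer: 3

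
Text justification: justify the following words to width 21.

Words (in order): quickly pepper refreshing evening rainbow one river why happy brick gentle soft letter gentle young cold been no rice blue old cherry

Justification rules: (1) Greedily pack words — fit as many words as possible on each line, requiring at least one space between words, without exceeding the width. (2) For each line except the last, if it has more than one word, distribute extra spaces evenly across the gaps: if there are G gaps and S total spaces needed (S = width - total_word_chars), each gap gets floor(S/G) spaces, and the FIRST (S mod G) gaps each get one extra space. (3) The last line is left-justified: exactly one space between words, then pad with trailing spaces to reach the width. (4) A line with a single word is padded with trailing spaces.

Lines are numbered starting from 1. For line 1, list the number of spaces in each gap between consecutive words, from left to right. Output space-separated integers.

Answer: 8

Derivation:
Line 1: ['quickly', 'pepper'] (min_width=14, slack=7)
Line 2: ['refreshing', 'evening'] (min_width=18, slack=3)
Line 3: ['rainbow', 'one', 'river', 'why'] (min_width=21, slack=0)
Line 4: ['happy', 'brick', 'gentle'] (min_width=18, slack=3)
Line 5: ['soft', 'letter', 'gentle'] (min_width=18, slack=3)
Line 6: ['young', 'cold', 'been', 'no'] (min_width=18, slack=3)
Line 7: ['rice', 'blue', 'old', 'cherry'] (min_width=20, slack=1)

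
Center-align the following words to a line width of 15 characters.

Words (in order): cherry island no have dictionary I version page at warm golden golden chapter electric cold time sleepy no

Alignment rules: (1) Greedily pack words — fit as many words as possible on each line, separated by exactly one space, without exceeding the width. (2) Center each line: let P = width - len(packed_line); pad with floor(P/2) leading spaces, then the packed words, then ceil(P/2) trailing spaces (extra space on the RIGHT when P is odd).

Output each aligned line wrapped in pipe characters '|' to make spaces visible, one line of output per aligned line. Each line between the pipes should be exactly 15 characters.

Line 1: ['cherry', 'island'] (min_width=13, slack=2)
Line 2: ['no', 'have'] (min_width=7, slack=8)
Line 3: ['dictionary', 'I'] (min_width=12, slack=3)
Line 4: ['version', 'page', 'at'] (min_width=15, slack=0)
Line 5: ['warm', 'golden'] (min_width=11, slack=4)
Line 6: ['golden', 'chapter'] (min_width=14, slack=1)
Line 7: ['electric', 'cold'] (min_width=13, slack=2)
Line 8: ['time', 'sleepy', 'no'] (min_width=14, slack=1)

Answer: | cherry island |
|    no have    |
| dictionary I  |
|version page at|
|  warm golden  |
|golden chapter |
| electric cold |
|time sleepy no |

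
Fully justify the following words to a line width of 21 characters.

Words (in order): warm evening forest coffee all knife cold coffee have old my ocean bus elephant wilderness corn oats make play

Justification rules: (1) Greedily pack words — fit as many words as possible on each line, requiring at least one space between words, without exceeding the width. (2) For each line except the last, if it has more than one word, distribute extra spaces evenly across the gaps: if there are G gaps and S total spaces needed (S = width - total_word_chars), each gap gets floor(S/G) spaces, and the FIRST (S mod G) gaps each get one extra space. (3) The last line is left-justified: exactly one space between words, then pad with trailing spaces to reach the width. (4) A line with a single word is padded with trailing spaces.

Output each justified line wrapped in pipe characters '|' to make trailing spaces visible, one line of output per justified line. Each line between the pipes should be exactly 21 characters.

Line 1: ['warm', 'evening', 'forest'] (min_width=19, slack=2)
Line 2: ['coffee', 'all', 'knife', 'cold'] (min_width=21, slack=0)
Line 3: ['coffee', 'have', 'old', 'my'] (min_width=18, slack=3)
Line 4: ['ocean', 'bus', 'elephant'] (min_width=18, slack=3)
Line 5: ['wilderness', 'corn', 'oats'] (min_width=20, slack=1)
Line 6: ['make', 'play'] (min_width=9, slack=12)

Answer: |warm  evening  forest|
|coffee all knife cold|
|coffee  have  old  my|
|ocean   bus  elephant|
|wilderness  corn oats|
|make play            |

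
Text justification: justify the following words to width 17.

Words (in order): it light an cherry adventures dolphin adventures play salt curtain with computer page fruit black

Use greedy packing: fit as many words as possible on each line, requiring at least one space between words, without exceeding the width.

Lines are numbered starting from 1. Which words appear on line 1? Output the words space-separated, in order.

Line 1: ['it', 'light', 'an'] (min_width=11, slack=6)
Line 2: ['cherry', 'adventures'] (min_width=17, slack=0)
Line 3: ['dolphin'] (min_width=7, slack=10)
Line 4: ['adventures', 'play'] (min_width=15, slack=2)
Line 5: ['salt', 'curtain', 'with'] (min_width=17, slack=0)
Line 6: ['computer', 'page'] (min_width=13, slack=4)
Line 7: ['fruit', 'black'] (min_width=11, slack=6)

Answer: it light an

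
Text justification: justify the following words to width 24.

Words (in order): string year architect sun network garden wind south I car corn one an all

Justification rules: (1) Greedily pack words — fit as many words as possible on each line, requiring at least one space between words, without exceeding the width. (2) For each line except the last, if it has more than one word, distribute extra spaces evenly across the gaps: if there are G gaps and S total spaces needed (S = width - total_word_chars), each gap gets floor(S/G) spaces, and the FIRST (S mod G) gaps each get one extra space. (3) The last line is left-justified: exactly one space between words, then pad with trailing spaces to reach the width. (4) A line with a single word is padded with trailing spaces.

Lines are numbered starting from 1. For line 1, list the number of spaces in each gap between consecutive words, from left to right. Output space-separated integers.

Answer: 3 2

Derivation:
Line 1: ['string', 'year', 'architect'] (min_width=21, slack=3)
Line 2: ['sun', 'network', 'garden', 'wind'] (min_width=23, slack=1)
Line 3: ['south', 'I', 'car', 'corn', 'one', 'an'] (min_width=23, slack=1)
Line 4: ['all'] (min_width=3, slack=21)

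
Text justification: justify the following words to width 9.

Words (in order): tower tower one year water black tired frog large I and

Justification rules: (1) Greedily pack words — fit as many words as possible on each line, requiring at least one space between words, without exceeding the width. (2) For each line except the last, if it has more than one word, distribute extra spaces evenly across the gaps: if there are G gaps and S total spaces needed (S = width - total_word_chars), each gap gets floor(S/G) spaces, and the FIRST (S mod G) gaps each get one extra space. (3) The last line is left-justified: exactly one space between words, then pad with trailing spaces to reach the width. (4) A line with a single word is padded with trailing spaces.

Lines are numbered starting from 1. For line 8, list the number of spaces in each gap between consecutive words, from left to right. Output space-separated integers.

Answer: 3

Derivation:
Line 1: ['tower'] (min_width=5, slack=4)
Line 2: ['tower', 'one'] (min_width=9, slack=0)
Line 3: ['year'] (min_width=4, slack=5)
Line 4: ['water'] (min_width=5, slack=4)
Line 5: ['black'] (min_width=5, slack=4)
Line 6: ['tired'] (min_width=5, slack=4)
Line 7: ['frog'] (min_width=4, slack=5)
Line 8: ['large', 'I'] (min_width=7, slack=2)
Line 9: ['and'] (min_width=3, slack=6)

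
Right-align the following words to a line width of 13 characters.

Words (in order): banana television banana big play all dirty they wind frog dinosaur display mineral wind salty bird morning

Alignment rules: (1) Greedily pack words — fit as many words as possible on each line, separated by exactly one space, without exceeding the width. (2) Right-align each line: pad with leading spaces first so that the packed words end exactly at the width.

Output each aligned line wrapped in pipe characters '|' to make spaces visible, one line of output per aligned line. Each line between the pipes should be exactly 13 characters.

Line 1: ['banana'] (min_width=6, slack=7)
Line 2: ['television'] (min_width=10, slack=3)
Line 3: ['banana', 'big'] (min_width=10, slack=3)
Line 4: ['play', 'all'] (min_width=8, slack=5)
Line 5: ['dirty', 'they'] (min_width=10, slack=3)
Line 6: ['wind', 'frog'] (min_width=9, slack=4)
Line 7: ['dinosaur'] (min_width=8, slack=5)
Line 8: ['display'] (min_width=7, slack=6)
Line 9: ['mineral', 'wind'] (min_width=12, slack=1)
Line 10: ['salty', 'bird'] (min_width=10, slack=3)
Line 11: ['morning'] (min_width=7, slack=6)

Answer: |       banana|
|   television|
|   banana big|
|     play all|
|   dirty they|
|    wind frog|
|     dinosaur|
|      display|
| mineral wind|
|   salty bird|
|      morning|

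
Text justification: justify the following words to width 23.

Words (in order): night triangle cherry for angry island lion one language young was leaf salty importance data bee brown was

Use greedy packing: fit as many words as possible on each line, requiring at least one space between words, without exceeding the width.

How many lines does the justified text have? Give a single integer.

Line 1: ['night', 'triangle', 'cherry'] (min_width=21, slack=2)
Line 2: ['for', 'angry', 'island', 'lion'] (min_width=21, slack=2)
Line 3: ['one', 'language', 'young', 'was'] (min_width=22, slack=1)
Line 4: ['leaf', 'salty', 'importance'] (min_width=21, slack=2)
Line 5: ['data', 'bee', 'brown', 'was'] (min_width=18, slack=5)
Total lines: 5

Answer: 5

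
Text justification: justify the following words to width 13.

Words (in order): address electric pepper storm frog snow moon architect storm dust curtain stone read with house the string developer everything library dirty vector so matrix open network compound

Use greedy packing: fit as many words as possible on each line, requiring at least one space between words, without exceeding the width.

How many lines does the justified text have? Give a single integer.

Answer: 18

Derivation:
Line 1: ['address'] (min_width=7, slack=6)
Line 2: ['electric'] (min_width=8, slack=5)
Line 3: ['pepper', 'storm'] (min_width=12, slack=1)
Line 4: ['frog', 'snow'] (min_width=9, slack=4)
Line 5: ['moon'] (min_width=4, slack=9)
Line 6: ['architect'] (min_width=9, slack=4)
Line 7: ['storm', 'dust'] (min_width=10, slack=3)
Line 8: ['curtain', 'stone'] (min_width=13, slack=0)
Line 9: ['read', 'with'] (min_width=9, slack=4)
Line 10: ['house', 'the'] (min_width=9, slack=4)
Line 11: ['string'] (min_width=6, slack=7)
Line 12: ['developer'] (min_width=9, slack=4)
Line 13: ['everything'] (min_width=10, slack=3)
Line 14: ['library', 'dirty'] (min_width=13, slack=0)
Line 15: ['vector', 'so'] (min_width=9, slack=4)
Line 16: ['matrix', 'open'] (min_width=11, slack=2)
Line 17: ['network'] (min_width=7, slack=6)
Line 18: ['compound'] (min_width=8, slack=5)
Total lines: 18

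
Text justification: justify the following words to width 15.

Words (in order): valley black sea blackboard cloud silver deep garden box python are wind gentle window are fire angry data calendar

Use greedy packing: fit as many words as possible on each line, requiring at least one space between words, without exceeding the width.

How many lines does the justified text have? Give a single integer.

Answer: 8

Derivation:
Line 1: ['valley', 'black'] (min_width=12, slack=3)
Line 2: ['sea', 'blackboard'] (min_width=14, slack=1)
Line 3: ['cloud', 'silver'] (min_width=12, slack=3)
Line 4: ['deep', 'garden', 'box'] (min_width=15, slack=0)
Line 5: ['python', 'are', 'wind'] (min_width=15, slack=0)
Line 6: ['gentle', 'window'] (min_width=13, slack=2)
Line 7: ['are', 'fire', 'angry'] (min_width=14, slack=1)
Line 8: ['data', 'calendar'] (min_width=13, slack=2)
Total lines: 8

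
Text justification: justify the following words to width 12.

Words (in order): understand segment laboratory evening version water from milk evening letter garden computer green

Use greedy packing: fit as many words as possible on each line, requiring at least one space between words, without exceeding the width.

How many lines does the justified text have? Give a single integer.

Answer: 11

Derivation:
Line 1: ['understand'] (min_width=10, slack=2)
Line 2: ['segment'] (min_width=7, slack=5)
Line 3: ['laboratory'] (min_width=10, slack=2)
Line 4: ['evening'] (min_width=7, slack=5)
Line 5: ['version'] (min_width=7, slack=5)
Line 6: ['water', 'from'] (min_width=10, slack=2)
Line 7: ['milk', 'evening'] (min_width=12, slack=0)
Line 8: ['letter'] (min_width=6, slack=6)
Line 9: ['garden'] (min_width=6, slack=6)
Line 10: ['computer'] (min_width=8, slack=4)
Line 11: ['green'] (min_width=5, slack=7)
Total lines: 11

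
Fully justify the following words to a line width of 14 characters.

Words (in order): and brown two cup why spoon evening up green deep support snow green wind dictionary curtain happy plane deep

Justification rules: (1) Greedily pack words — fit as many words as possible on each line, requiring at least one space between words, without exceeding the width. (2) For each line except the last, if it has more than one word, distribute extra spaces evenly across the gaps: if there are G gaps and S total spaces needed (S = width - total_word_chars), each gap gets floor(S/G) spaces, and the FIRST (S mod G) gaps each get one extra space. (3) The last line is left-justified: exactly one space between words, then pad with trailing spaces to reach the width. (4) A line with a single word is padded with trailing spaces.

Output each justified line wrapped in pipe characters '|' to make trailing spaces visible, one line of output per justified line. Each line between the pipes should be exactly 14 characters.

Line 1: ['and', 'brown', 'two'] (min_width=13, slack=1)
Line 2: ['cup', 'why', 'spoon'] (min_width=13, slack=1)
Line 3: ['evening', 'up'] (min_width=10, slack=4)
Line 4: ['green', 'deep'] (min_width=10, slack=4)
Line 5: ['support', 'snow'] (min_width=12, slack=2)
Line 6: ['green', 'wind'] (min_width=10, slack=4)
Line 7: ['dictionary'] (min_width=10, slack=4)
Line 8: ['curtain', 'happy'] (min_width=13, slack=1)
Line 9: ['plane', 'deep'] (min_width=10, slack=4)

Answer: |and  brown two|
|cup  why spoon|
|evening     up|
|green     deep|
|support   snow|
|green     wind|
|dictionary    |
|curtain  happy|
|plane deep    |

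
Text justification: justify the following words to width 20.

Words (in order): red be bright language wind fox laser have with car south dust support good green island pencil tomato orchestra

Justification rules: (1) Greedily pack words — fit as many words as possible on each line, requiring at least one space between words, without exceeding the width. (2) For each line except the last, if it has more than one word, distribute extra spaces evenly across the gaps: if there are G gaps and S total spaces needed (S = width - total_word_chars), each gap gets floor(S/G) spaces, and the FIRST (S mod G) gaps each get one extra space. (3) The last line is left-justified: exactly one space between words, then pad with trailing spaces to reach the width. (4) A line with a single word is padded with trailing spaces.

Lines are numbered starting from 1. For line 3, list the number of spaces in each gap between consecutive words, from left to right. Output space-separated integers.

Line 1: ['red', 'be', 'bright'] (min_width=13, slack=7)
Line 2: ['language', 'wind', 'fox'] (min_width=17, slack=3)
Line 3: ['laser', 'have', 'with', 'car'] (min_width=19, slack=1)
Line 4: ['south', 'dust', 'support'] (min_width=18, slack=2)
Line 5: ['good', 'green', 'island'] (min_width=17, slack=3)
Line 6: ['pencil', 'tomato'] (min_width=13, slack=7)
Line 7: ['orchestra'] (min_width=9, slack=11)

Answer: 2 1 1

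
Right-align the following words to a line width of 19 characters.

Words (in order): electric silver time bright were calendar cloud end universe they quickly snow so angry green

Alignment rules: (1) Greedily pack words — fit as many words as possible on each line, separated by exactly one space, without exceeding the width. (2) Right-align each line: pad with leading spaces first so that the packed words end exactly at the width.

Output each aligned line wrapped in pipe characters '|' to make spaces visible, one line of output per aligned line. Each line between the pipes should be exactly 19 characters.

Line 1: ['electric', 'silver'] (min_width=15, slack=4)
Line 2: ['time', 'bright', 'were'] (min_width=16, slack=3)
Line 3: ['calendar', 'cloud', 'end'] (min_width=18, slack=1)
Line 4: ['universe', 'they'] (min_width=13, slack=6)
Line 5: ['quickly', 'snow', 'so'] (min_width=15, slack=4)
Line 6: ['angry', 'green'] (min_width=11, slack=8)

Answer: |    electric silver|
|   time bright were|
| calendar cloud end|
|      universe they|
|    quickly snow so|
|        angry green|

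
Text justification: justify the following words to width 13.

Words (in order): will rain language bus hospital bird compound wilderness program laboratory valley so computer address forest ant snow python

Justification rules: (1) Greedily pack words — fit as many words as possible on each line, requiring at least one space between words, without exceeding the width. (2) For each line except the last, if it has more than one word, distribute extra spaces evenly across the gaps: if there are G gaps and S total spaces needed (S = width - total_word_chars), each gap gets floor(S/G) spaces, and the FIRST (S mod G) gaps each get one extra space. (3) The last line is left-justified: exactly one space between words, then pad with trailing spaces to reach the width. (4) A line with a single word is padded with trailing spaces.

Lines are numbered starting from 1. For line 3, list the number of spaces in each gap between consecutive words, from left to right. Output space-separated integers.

Line 1: ['will', 'rain'] (min_width=9, slack=4)
Line 2: ['language', 'bus'] (min_width=12, slack=1)
Line 3: ['hospital', 'bird'] (min_width=13, slack=0)
Line 4: ['compound'] (min_width=8, slack=5)
Line 5: ['wilderness'] (min_width=10, slack=3)
Line 6: ['program'] (min_width=7, slack=6)
Line 7: ['laboratory'] (min_width=10, slack=3)
Line 8: ['valley', 'so'] (min_width=9, slack=4)
Line 9: ['computer'] (min_width=8, slack=5)
Line 10: ['address'] (min_width=7, slack=6)
Line 11: ['forest', 'ant'] (min_width=10, slack=3)
Line 12: ['snow', 'python'] (min_width=11, slack=2)

Answer: 1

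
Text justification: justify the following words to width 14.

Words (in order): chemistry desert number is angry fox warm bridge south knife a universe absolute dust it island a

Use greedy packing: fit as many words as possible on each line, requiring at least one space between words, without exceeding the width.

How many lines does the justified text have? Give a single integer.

Answer: 8

Derivation:
Line 1: ['chemistry'] (min_width=9, slack=5)
Line 2: ['desert', 'number'] (min_width=13, slack=1)
Line 3: ['is', 'angry', 'fox'] (min_width=12, slack=2)
Line 4: ['warm', 'bridge'] (min_width=11, slack=3)
Line 5: ['south', 'knife', 'a'] (min_width=13, slack=1)
Line 6: ['universe'] (min_width=8, slack=6)
Line 7: ['absolute', 'dust'] (min_width=13, slack=1)
Line 8: ['it', 'island', 'a'] (min_width=11, slack=3)
Total lines: 8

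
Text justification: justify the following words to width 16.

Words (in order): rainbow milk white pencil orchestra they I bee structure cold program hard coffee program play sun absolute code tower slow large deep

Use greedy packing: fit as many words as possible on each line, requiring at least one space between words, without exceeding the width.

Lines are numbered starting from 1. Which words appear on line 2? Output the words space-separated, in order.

Answer: white pencil

Derivation:
Line 1: ['rainbow', 'milk'] (min_width=12, slack=4)
Line 2: ['white', 'pencil'] (min_width=12, slack=4)
Line 3: ['orchestra', 'they', 'I'] (min_width=16, slack=0)
Line 4: ['bee', 'structure'] (min_width=13, slack=3)
Line 5: ['cold', 'program'] (min_width=12, slack=4)
Line 6: ['hard', 'coffee'] (min_width=11, slack=5)
Line 7: ['program', 'play', 'sun'] (min_width=16, slack=0)
Line 8: ['absolute', 'code'] (min_width=13, slack=3)
Line 9: ['tower', 'slow', 'large'] (min_width=16, slack=0)
Line 10: ['deep'] (min_width=4, slack=12)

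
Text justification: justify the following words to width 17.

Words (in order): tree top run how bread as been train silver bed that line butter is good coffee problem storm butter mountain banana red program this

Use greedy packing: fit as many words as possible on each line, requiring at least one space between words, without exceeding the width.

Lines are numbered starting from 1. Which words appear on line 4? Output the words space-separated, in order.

Line 1: ['tree', 'top', 'run', 'how'] (min_width=16, slack=1)
Line 2: ['bread', 'as', 'been'] (min_width=13, slack=4)
Line 3: ['train', 'silver', 'bed'] (min_width=16, slack=1)
Line 4: ['that', 'line', 'butter'] (min_width=16, slack=1)
Line 5: ['is', 'good', 'coffee'] (min_width=14, slack=3)
Line 6: ['problem', 'storm'] (min_width=13, slack=4)
Line 7: ['butter', 'mountain'] (min_width=15, slack=2)
Line 8: ['banana', 'red'] (min_width=10, slack=7)
Line 9: ['program', 'this'] (min_width=12, slack=5)

Answer: that line butter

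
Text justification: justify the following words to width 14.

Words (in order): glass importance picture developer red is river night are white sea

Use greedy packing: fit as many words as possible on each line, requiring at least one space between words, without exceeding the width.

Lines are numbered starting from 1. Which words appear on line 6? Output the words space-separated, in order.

Line 1: ['glass'] (min_width=5, slack=9)
Line 2: ['importance'] (min_width=10, slack=4)
Line 3: ['picture'] (min_width=7, slack=7)
Line 4: ['developer', 'red'] (min_width=13, slack=1)
Line 5: ['is', 'river', 'night'] (min_width=14, slack=0)
Line 6: ['are', 'white', 'sea'] (min_width=13, slack=1)

Answer: are white sea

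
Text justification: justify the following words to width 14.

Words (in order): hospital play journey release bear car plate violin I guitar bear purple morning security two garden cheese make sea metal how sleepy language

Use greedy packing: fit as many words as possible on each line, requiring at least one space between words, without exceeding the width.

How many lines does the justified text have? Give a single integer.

Line 1: ['hospital', 'play'] (min_width=13, slack=1)
Line 2: ['journey'] (min_width=7, slack=7)
Line 3: ['release', 'bear'] (min_width=12, slack=2)
Line 4: ['car', 'plate'] (min_width=9, slack=5)
Line 5: ['violin', 'I'] (min_width=8, slack=6)
Line 6: ['guitar', 'bear'] (min_width=11, slack=3)
Line 7: ['purple', 'morning'] (min_width=14, slack=0)
Line 8: ['security', 'two'] (min_width=12, slack=2)
Line 9: ['garden', 'cheese'] (min_width=13, slack=1)
Line 10: ['make', 'sea', 'metal'] (min_width=14, slack=0)
Line 11: ['how', 'sleepy'] (min_width=10, slack=4)
Line 12: ['language'] (min_width=8, slack=6)
Total lines: 12

Answer: 12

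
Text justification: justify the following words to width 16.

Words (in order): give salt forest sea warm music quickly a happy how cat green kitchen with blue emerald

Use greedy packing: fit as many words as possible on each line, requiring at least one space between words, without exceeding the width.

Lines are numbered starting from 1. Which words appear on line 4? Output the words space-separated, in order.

Line 1: ['give', 'salt', 'forest'] (min_width=16, slack=0)
Line 2: ['sea', 'warm', 'music'] (min_width=14, slack=2)
Line 3: ['quickly', 'a', 'happy'] (min_width=15, slack=1)
Line 4: ['how', 'cat', 'green'] (min_width=13, slack=3)
Line 5: ['kitchen', 'with'] (min_width=12, slack=4)
Line 6: ['blue', 'emerald'] (min_width=12, slack=4)

Answer: how cat green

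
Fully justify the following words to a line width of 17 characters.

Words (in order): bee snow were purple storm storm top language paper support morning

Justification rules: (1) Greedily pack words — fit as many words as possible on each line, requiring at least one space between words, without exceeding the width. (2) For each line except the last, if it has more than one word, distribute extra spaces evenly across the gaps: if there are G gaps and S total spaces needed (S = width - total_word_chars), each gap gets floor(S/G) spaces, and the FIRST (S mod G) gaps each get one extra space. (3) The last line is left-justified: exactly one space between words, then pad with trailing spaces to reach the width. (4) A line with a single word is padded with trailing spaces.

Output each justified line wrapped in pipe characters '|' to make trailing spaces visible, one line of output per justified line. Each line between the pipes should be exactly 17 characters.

Answer: |bee   snow   were|
|purple      storm|
|storm         top|
|language    paper|
|support morning  |

Derivation:
Line 1: ['bee', 'snow', 'were'] (min_width=13, slack=4)
Line 2: ['purple', 'storm'] (min_width=12, slack=5)
Line 3: ['storm', 'top'] (min_width=9, slack=8)
Line 4: ['language', 'paper'] (min_width=14, slack=3)
Line 5: ['support', 'morning'] (min_width=15, slack=2)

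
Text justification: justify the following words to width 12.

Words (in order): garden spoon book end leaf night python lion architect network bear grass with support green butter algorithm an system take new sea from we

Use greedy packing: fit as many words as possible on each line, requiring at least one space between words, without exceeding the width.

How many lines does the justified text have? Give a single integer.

Line 1: ['garden', 'spoon'] (min_width=12, slack=0)
Line 2: ['book', 'end'] (min_width=8, slack=4)
Line 3: ['leaf', 'night'] (min_width=10, slack=2)
Line 4: ['python', 'lion'] (min_width=11, slack=1)
Line 5: ['architect'] (min_width=9, slack=3)
Line 6: ['network', 'bear'] (min_width=12, slack=0)
Line 7: ['grass', 'with'] (min_width=10, slack=2)
Line 8: ['support'] (min_width=7, slack=5)
Line 9: ['green', 'butter'] (min_width=12, slack=0)
Line 10: ['algorithm', 'an'] (min_width=12, slack=0)
Line 11: ['system', 'take'] (min_width=11, slack=1)
Line 12: ['new', 'sea', 'from'] (min_width=12, slack=0)
Line 13: ['we'] (min_width=2, slack=10)
Total lines: 13

Answer: 13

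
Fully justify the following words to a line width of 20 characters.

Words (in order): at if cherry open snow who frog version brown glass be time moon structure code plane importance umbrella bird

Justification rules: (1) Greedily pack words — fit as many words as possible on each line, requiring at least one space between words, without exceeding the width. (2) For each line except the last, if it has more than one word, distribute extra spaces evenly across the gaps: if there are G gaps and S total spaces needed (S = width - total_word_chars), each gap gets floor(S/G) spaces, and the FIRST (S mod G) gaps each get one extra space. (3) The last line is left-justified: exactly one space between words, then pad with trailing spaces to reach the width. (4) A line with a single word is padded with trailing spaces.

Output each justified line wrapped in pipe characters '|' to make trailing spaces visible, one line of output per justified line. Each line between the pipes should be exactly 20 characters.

Answer: |at  if  cherry  open|
|snow     who    frog|
|version  brown glass|
|be     time     moon|
|structure code plane|
|importance  umbrella|
|bird                |

Derivation:
Line 1: ['at', 'if', 'cherry', 'open'] (min_width=17, slack=3)
Line 2: ['snow', 'who', 'frog'] (min_width=13, slack=7)
Line 3: ['version', 'brown', 'glass'] (min_width=19, slack=1)
Line 4: ['be', 'time', 'moon'] (min_width=12, slack=8)
Line 5: ['structure', 'code', 'plane'] (min_width=20, slack=0)
Line 6: ['importance', 'umbrella'] (min_width=19, slack=1)
Line 7: ['bird'] (min_width=4, slack=16)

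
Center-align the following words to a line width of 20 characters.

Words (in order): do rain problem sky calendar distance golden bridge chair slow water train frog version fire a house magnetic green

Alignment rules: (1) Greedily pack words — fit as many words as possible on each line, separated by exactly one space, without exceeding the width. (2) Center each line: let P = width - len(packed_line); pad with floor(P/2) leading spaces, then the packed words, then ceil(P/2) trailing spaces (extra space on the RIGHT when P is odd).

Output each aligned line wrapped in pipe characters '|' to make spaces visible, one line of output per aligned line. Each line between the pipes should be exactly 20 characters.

Answer: |do rain problem sky |
| calendar distance  |
|golden bridge chair |
|  slow water train  |
|frog version fire a |
|house magnetic green|

Derivation:
Line 1: ['do', 'rain', 'problem', 'sky'] (min_width=19, slack=1)
Line 2: ['calendar', 'distance'] (min_width=17, slack=3)
Line 3: ['golden', 'bridge', 'chair'] (min_width=19, slack=1)
Line 4: ['slow', 'water', 'train'] (min_width=16, slack=4)
Line 5: ['frog', 'version', 'fire', 'a'] (min_width=19, slack=1)
Line 6: ['house', 'magnetic', 'green'] (min_width=20, slack=0)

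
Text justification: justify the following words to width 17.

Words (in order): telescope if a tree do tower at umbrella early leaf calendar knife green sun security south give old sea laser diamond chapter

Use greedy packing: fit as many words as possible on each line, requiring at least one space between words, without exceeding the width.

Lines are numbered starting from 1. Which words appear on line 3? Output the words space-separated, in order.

Line 1: ['telescope', 'if', 'a'] (min_width=14, slack=3)
Line 2: ['tree', 'do', 'tower', 'at'] (min_width=16, slack=1)
Line 3: ['umbrella', 'early'] (min_width=14, slack=3)
Line 4: ['leaf', 'calendar'] (min_width=13, slack=4)
Line 5: ['knife', 'green', 'sun'] (min_width=15, slack=2)
Line 6: ['security', 'south'] (min_width=14, slack=3)
Line 7: ['give', 'old', 'sea'] (min_width=12, slack=5)
Line 8: ['laser', 'diamond'] (min_width=13, slack=4)
Line 9: ['chapter'] (min_width=7, slack=10)

Answer: umbrella early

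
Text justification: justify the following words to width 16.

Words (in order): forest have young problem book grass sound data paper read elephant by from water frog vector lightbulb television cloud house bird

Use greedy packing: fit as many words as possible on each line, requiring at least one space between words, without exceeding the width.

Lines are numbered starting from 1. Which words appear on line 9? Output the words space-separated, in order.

Answer: house bird

Derivation:
Line 1: ['forest', 'have'] (min_width=11, slack=5)
Line 2: ['young', 'problem'] (min_width=13, slack=3)
Line 3: ['book', 'grass', 'sound'] (min_width=16, slack=0)
Line 4: ['data', 'paper', 'read'] (min_width=15, slack=1)
Line 5: ['elephant', 'by', 'from'] (min_width=16, slack=0)
Line 6: ['water', 'frog'] (min_width=10, slack=6)
Line 7: ['vector', 'lightbulb'] (min_width=16, slack=0)
Line 8: ['television', 'cloud'] (min_width=16, slack=0)
Line 9: ['house', 'bird'] (min_width=10, slack=6)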